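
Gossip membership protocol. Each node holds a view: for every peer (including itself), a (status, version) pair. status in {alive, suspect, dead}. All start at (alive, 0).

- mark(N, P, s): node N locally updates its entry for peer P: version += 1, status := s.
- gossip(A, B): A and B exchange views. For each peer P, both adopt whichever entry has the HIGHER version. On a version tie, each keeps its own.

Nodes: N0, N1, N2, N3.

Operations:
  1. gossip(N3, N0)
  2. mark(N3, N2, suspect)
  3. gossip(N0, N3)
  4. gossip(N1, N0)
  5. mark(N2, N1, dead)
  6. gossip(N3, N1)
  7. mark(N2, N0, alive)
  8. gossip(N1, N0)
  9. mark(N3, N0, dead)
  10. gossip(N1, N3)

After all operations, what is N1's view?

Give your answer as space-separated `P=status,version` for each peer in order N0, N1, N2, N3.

Answer: N0=dead,1 N1=alive,0 N2=suspect,1 N3=alive,0

Derivation:
Op 1: gossip N3<->N0 -> N3.N0=(alive,v0) N3.N1=(alive,v0) N3.N2=(alive,v0) N3.N3=(alive,v0) | N0.N0=(alive,v0) N0.N1=(alive,v0) N0.N2=(alive,v0) N0.N3=(alive,v0)
Op 2: N3 marks N2=suspect -> (suspect,v1)
Op 3: gossip N0<->N3 -> N0.N0=(alive,v0) N0.N1=(alive,v0) N0.N2=(suspect,v1) N0.N3=(alive,v0) | N3.N0=(alive,v0) N3.N1=(alive,v0) N3.N2=(suspect,v1) N3.N3=(alive,v0)
Op 4: gossip N1<->N0 -> N1.N0=(alive,v0) N1.N1=(alive,v0) N1.N2=(suspect,v1) N1.N3=(alive,v0) | N0.N0=(alive,v0) N0.N1=(alive,v0) N0.N2=(suspect,v1) N0.N3=(alive,v0)
Op 5: N2 marks N1=dead -> (dead,v1)
Op 6: gossip N3<->N1 -> N3.N0=(alive,v0) N3.N1=(alive,v0) N3.N2=(suspect,v1) N3.N3=(alive,v0) | N1.N0=(alive,v0) N1.N1=(alive,v0) N1.N2=(suspect,v1) N1.N3=(alive,v0)
Op 7: N2 marks N0=alive -> (alive,v1)
Op 8: gossip N1<->N0 -> N1.N0=(alive,v0) N1.N1=(alive,v0) N1.N2=(suspect,v1) N1.N3=(alive,v0) | N0.N0=(alive,v0) N0.N1=(alive,v0) N0.N2=(suspect,v1) N0.N3=(alive,v0)
Op 9: N3 marks N0=dead -> (dead,v1)
Op 10: gossip N1<->N3 -> N1.N0=(dead,v1) N1.N1=(alive,v0) N1.N2=(suspect,v1) N1.N3=(alive,v0) | N3.N0=(dead,v1) N3.N1=(alive,v0) N3.N2=(suspect,v1) N3.N3=(alive,v0)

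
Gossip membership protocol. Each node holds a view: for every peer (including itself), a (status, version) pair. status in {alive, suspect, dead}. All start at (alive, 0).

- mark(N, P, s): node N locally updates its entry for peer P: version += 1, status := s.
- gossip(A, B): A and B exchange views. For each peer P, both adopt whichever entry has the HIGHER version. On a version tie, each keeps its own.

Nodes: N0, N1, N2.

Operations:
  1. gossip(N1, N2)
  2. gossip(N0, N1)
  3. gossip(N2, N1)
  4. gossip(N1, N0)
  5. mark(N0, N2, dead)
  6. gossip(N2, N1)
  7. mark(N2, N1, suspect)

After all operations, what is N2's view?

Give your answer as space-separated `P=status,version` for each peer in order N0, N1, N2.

Op 1: gossip N1<->N2 -> N1.N0=(alive,v0) N1.N1=(alive,v0) N1.N2=(alive,v0) | N2.N0=(alive,v0) N2.N1=(alive,v0) N2.N2=(alive,v0)
Op 2: gossip N0<->N1 -> N0.N0=(alive,v0) N0.N1=(alive,v0) N0.N2=(alive,v0) | N1.N0=(alive,v0) N1.N1=(alive,v0) N1.N2=(alive,v0)
Op 3: gossip N2<->N1 -> N2.N0=(alive,v0) N2.N1=(alive,v0) N2.N2=(alive,v0) | N1.N0=(alive,v0) N1.N1=(alive,v0) N1.N2=(alive,v0)
Op 4: gossip N1<->N0 -> N1.N0=(alive,v0) N1.N1=(alive,v0) N1.N2=(alive,v0) | N0.N0=(alive,v0) N0.N1=(alive,v0) N0.N2=(alive,v0)
Op 5: N0 marks N2=dead -> (dead,v1)
Op 6: gossip N2<->N1 -> N2.N0=(alive,v0) N2.N1=(alive,v0) N2.N2=(alive,v0) | N1.N0=(alive,v0) N1.N1=(alive,v0) N1.N2=(alive,v0)
Op 7: N2 marks N1=suspect -> (suspect,v1)

Answer: N0=alive,0 N1=suspect,1 N2=alive,0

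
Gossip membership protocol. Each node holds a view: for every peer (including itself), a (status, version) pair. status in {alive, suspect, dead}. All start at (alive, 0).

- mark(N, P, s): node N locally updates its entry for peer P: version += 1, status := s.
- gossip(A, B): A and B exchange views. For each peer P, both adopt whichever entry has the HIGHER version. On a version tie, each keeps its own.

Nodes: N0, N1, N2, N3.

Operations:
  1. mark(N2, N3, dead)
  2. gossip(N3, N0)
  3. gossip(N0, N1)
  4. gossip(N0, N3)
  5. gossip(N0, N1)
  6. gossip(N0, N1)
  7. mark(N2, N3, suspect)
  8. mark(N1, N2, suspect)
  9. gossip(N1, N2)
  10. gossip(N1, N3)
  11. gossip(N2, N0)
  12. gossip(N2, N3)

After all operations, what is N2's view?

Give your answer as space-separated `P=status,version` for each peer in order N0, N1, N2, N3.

Op 1: N2 marks N3=dead -> (dead,v1)
Op 2: gossip N3<->N0 -> N3.N0=(alive,v0) N3.N1=(alive,v0) N3.N2=(alive,v0) N3.N3=(alive,v0) | N0.N0=(alive,v0) N0.N1=(alive,v0) N0.N2=(alive,v0) N0.N3=(alive,v0)
Op 3: gossip N0<->N1 -> N0.N0=(alive,v0) N0.N1=(alive,v0) N0.N2=(alive,v0) N0.N3=(alive,v0) | N1.N0=(alive,v0) N1.N1=(alive,v0) N1.N2=(alive,v0) N1.N3=(alive,v0)
Op 4: gossip N0<->N3 -> N0.N0=(alive,v0) N0.N1=(alive,v0) N0.N2=(alive,v0) N0.N3=(alive,v0) | N3.N0=(alive,v0) N3.N1=(alive,v0) N3.N2=(alive,v0) N3.N3=(alive,v0)
Op 5: gossip N0<->N1 -> N0.N0=(alive,v0) N0.N1=(alive,v0) N0.N2=(alive,v0) N0.N3=(alive,v0) | N1.N0=(alive,v0) N1.N1=(alive,v0) N1.N2=(alive,v0) N1.N3=(alive,v0)
Op 6: gossip N0<->N1 -> N0.N0=(alive,v0) N0.N1=(alive,v0) N0.N2=(alive,v0) N0.N3=(alive,v0) | N1.N0=(alive,v0) N1.N1=(alive,v0) N1.N2=(alive,v0) N1.N3=(alive,v0)
Op 7: N2 marks N3=suspect -> (suspect,v2)
Op 8: N1 marks N2=suspect -> (suspect,v1)
Op 9: gossip N1<->N2 -> N1.N0=(alive,v0) N1.N1=(alive,v0) N1.N2=(suspect,v1) N1.N3=(suspect,v2) | N2.N0=(alive,v0) N2.N1=(alive,v0) N2.N2=(suspect,v1) N2.N3=(suspect,v2)
Op 10: gossip N1<->N3 -> N1.N0=(alive,v0) N1.N1=(alive,v0) N1.N2=(suspect,v1) N1.N3=(suspect,v2) | N3.N0=(alive,v0) N3.N1=(alive,v0) N3.N2=(suspect,v1) N3.N3=(suspect,v2)
Op 11: gossip N2<->N0 -> N2.N0=(alive,v0) N2.N1=(alive,v0) N2.N2=(suspect,v1) N2.N3=(suspect,v2) | N0.N0=(alive,v0) N0.N1=(alive,v0) N0.N2=(suspect,v1) N0.N3=(suspect,v2)
Op 12: gossip N2<->N3 -> N2.N0=(alive,v0) N2.N1=(alive,v0) N2.N2=(suspect,v1) N2.N3=(suspect,v2) | N3.N0=(alive,v0) N3.N1=(alive,v0) N3.N2=(suspect,v1) N3.N3=(suspect,v2)

Answer: N0=alive,0 N1=alive,0 N2=suspect,1 N3=suspect,2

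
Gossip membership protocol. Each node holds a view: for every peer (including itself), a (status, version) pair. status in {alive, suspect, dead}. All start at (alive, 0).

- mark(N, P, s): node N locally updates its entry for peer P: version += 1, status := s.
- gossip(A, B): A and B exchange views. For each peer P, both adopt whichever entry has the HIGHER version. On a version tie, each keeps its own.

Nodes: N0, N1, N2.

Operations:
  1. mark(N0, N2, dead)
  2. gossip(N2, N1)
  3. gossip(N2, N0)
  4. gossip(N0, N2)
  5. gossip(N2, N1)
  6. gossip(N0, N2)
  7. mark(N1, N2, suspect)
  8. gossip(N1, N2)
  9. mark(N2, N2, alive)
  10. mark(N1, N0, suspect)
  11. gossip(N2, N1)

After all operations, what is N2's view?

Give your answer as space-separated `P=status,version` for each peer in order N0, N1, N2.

Op 1: N0 marks N2=dead -> (dead,v1)
Op 2: gossip N2<->N1 -> N2.N0=(alive,v0) N2.N1=(alive,v0) N2.N2=(alive,v0) | N1.N0=(alive,v0) N1.N1=(alive,v0) N1.N2=(alive,v0)
Op 3: gossip N2<->N0 -> N2.N0=(alive,v0) N2.N1=(alive,v0) N2.N2=(dead,v1) | N0.N0=(alive,v0) N0.N1=(alive,v0) N0.N2=(dead,v1)
Op 4: gossip N0<->N2 -> N0.N0=(alive,v0) N0.N1=(alive,v0) N0.N2=(dead,v1) | N2.N0=(alive,v0) N2.N1=(alive,v0) N2.N2=(dead,v1)
Op 5: gossip N2<->N1 -> N2.N0=(alive,v0) N2.N1=(alive,v0) N2.N2=(dead,v1) | N1.N0=(alive,v0) N1.N1=(alive,v0) N1.N2=(dead,v1)
Op 6: gossip N0<->N2 -> N0.N0=(alive,v0) N0.N1=(alive,v0) N0.N2=(dead,v1) | N2.N0=(alive,v0) N2.N1=(alive,v0) N2.N2=(dead,v1)
Op 7: N1 marks N2=suspect -> (suspect,v2)
Op 8: gossip N1<->N2 -> N1.N0=(alive,v0) N1.N1=(alive,v0) N1.N2=(suspect,v2) | N2.N0=(alive,v0) N2.N1=(alive,v0) N2.N2=(suspect,v2)
Op 9: N2 marks N2=alive -> (alive,v3)
Op 10: N1 marks N0=suspect -> (suspect,v1)
Op 11: gossip N2<->N1 -> N2.N0=(suspect,v1) N2.N1=(alive,v0) N2.N2=(alive,v3) | N1.N0=(suspect,v1) N1.N1=(alive,v0) N1.N2=(alive,v3)

Answer: N0=suspect,1 N1=alive,0 N2=alive,3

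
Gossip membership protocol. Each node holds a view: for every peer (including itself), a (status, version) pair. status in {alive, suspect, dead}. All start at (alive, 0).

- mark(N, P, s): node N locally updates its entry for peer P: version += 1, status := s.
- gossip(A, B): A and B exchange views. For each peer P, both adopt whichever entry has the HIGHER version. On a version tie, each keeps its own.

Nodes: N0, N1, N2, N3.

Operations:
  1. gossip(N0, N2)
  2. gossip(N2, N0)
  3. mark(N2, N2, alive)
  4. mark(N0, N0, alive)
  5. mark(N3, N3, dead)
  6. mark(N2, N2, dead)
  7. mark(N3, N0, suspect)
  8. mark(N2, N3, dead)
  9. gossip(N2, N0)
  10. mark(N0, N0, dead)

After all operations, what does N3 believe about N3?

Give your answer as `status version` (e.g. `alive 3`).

Answer: dead 1

Derivation:
Op 1: gossip N0<->N2 -> N0.N0=(alive,v0) N0.N1=(alive,v0) N0.N2=(alive,v0) N0.N3=(alive,v0) | N2.N0=(alive,v0) N2.N1=(alive,v0) N2.N2=(alive,v0) N2.N3=(alive,v0)
Op 2: gossip N2<->N0 -> N2.N0=(alive,v0) N2.N1=(alive,v0) N2.N2=(alive,v0) N2.N3=(alive,v0) | N0.N0=(alive,v0) N0.N1=(alive,v0) N0.N2=(alive,v0) N0.N3=(alive,v0)
Op 3: N2 marks N2=alive -> (alive,v1)
Op 4: N0 marks N0=alive -> (alive,v1)
Op 5: N3 marks N3=dead -> (dead,v1)
Op 6: N2 marks N2=dead -> (dead,v2)
Op 7: N3 marks N0=suspect -> (suspect,v1)
Op 8: N2 marks N3=dead -> (dead,v1)
Op 9: gossip N2<->N0 -> N2.N0=(alive,v1) N2.N1=(alive,v0) N2.N2=(dead,v2) N2.N3=(dead,v1) | N0.N0=(alive,v1) N0.N1=(alive,v0) N0.N2=(dead,v2) N0.N3=(dead,v1)
Op 10: N0 marks N0=dead -> (dead,v2)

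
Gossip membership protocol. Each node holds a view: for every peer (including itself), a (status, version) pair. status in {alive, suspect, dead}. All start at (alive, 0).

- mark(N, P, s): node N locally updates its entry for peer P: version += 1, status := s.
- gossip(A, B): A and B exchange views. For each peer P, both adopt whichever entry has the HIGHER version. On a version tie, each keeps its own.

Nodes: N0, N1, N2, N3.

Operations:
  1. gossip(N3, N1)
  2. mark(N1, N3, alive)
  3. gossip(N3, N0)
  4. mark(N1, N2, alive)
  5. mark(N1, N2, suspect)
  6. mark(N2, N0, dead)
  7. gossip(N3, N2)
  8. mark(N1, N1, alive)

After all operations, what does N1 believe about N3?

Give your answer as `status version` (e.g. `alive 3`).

Answer: alive 1

Derivation:
Op 1: gossip N3<->N1 -> N3.N0=(alive,v0) N3.N1=(alive,v0) N3.N2=(alive,v0) N3.N3=(alive,v0) | N1.N0=(alive,v0) N1.N1=(alive,v0) N1.N2=(alive,v0) N1.N3=(alive,v0)
Op 2: N1 marks N3=alive -> (alive,v1)
Op 3: gossip N3<->N0 -> N3.N0=(alive,v0) N3.N1=(alive,v0) N3.N2=(alive,v0) N3.N3=(alive,v0) | N0.N0=(alive,v0) N0.N1=(alive,v0) N0.N2=(alive,v0) N0.N3=(alive,v0)
Op 4: N1 marks N2=alive -> (alive,v1)
Op 5: N1 marks N2=suspect -> (suspect,v2)
Op 6: N2 marks N0=dead -> (dead,v1)
Op 7: gossip N3<->N2 -> N3.N0=(dead,v1) N3.N1=(alive,v0) N3.N2=(alive,v0) N3.N3=(alive,v0) | N2.N0=(dead,v1) N2.N1=(alive,v0) N2.N2=(alive,v0) N2.N3=(alive,v0)
Op 8: N1 marks N1=alive -> (alive,v1)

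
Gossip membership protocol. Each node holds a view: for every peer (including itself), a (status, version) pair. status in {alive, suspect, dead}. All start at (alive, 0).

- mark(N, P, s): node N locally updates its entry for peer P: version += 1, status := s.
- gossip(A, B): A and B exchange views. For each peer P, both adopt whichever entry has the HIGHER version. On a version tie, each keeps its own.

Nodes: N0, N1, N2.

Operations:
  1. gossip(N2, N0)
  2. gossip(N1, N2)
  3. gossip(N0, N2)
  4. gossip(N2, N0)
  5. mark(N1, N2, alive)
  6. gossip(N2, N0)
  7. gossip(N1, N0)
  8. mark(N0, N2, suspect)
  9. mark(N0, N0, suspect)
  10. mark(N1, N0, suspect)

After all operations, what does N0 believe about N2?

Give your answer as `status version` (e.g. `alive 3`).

Op 1: gossip N2<->N0 -> N2.N0=(alive,v0) N2.N1=(alive,v0) N2.N2=(alive,v0) | N0.N0=(alive,v0) N0.N1=(alive,v0) N0.N2=(alive,v0)
Op 2: gossip N1<->N2 -> N1.N0=(alive,v0) N1.N1=(alive,v0) N1.N2=(alive,v0) | N2.N0=(alive,v0) N2.N1=(alive,v0) N2.N2=(alive,v0)
Op 3: gossip N0<->N2 -> N0.N0=(alive,v0) N0.N1=(alive,v0) N0.N2=(alive,v0) | N2.N0=(alive,v0) N2.N1=(alive,v0) N2.N2=(alive,v0)
Op 4: gossip N2<->N0 -> N2.N0=(alive,v0) N2.N1=(alive,v0) N2.N2=(alive,v0) | N0.N0=(alive,v0) N0.N1=(alive,v0) N0.N2=(alive,v0)
Op 5: N1 marks N2=alive -> (alive,v1)
Op 6: gossip N2<->N0 -> N2.N0=(alive,v0) N2.N1=(alive,v0) N2.N2=(alive,v0) | N0.N0=(alive,v0) N0.N1=(alive,v0) N0.N2=(alive,v0)
Op 7: gossip N1<->N0 -> N1.N0=(alive,v0) N1.N1=(alive,v0) N1.N2=(alive,v1) | N0.N0=(alive,v0) N0.N1=(alive,v0) N0.N2=(alive,v1)
Op 8: N0 marks N2=suspect -> (suspect,v2)
Op 9: N0 marks N0=suspect -> (suspect,v1)
Op 10: N1 marks N0=suspect -> (suspect,v1)

Answer: suspect 2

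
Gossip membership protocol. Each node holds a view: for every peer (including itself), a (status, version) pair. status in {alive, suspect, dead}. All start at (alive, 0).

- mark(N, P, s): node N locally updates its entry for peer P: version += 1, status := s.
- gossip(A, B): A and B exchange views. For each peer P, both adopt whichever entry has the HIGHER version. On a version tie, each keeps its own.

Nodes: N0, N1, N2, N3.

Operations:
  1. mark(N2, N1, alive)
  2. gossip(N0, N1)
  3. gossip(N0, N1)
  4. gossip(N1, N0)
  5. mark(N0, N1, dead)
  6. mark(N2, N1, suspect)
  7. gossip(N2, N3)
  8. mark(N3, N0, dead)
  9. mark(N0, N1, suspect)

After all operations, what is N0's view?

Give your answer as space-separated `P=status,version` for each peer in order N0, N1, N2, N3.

Op 1: N2 marks N1=alive -> (alive,v1)
Op 2: gossip N0<->N1 -> N0.N0=(alive,v0) N0.N1=(alive,v0) N0.N2=(alive,v0) N0.N3=(alive,v0) | N1.N0=(alive,v0) N1.N1=(alive,v0) N1.N2=(alive,v0) N1.N3=(alive,v0)
Op 3: gossip N0<->N1 -> N0.N0=(alive,v0) N0.N1=(alive,v0) N0.N2=(alive,v0) N0.N3=(alive,v0) | N1.N0=(alive,v0) N1.N1=(alive,v0) N1.N2=(alive,v0) N1.N3=(alive,v0)
Op 4: gossip N1<->N0 -> N1.N0=(alive,v0) N1.N1=(alive,v0) N1.N2=(alive,v0) N1.N3=(alive,v0) | N0.N0=(alive,v0) N0.N1=(alive,v0) N0.N2=(alive,v0) N0.N3=(alive,v0)
Op 5: N0 marks N1=dead -> (dead,v1)
Op 6: N2 marks N1=suspect -> (suspect,v2)
Op 7: gossip N2<->N3 -> N2.N0=(alive,v0) N2.N1=(suspect,v2) N2.N2=(alive,v0) N2.N3=(alive,v0) | N3.N0=(alive,v0) N3.N1=(suspect,v2) N3.N2=(alive,v0) N3.N3=(alive,v0)
Op 8: N3 marks N0=dead -> (dead,v1)
Op 9: N0 marks N1=suspect -> (suspect,v2)

Answer: N0=alive,0 N1=suspect,2 N2=alive,0 N3=alive,0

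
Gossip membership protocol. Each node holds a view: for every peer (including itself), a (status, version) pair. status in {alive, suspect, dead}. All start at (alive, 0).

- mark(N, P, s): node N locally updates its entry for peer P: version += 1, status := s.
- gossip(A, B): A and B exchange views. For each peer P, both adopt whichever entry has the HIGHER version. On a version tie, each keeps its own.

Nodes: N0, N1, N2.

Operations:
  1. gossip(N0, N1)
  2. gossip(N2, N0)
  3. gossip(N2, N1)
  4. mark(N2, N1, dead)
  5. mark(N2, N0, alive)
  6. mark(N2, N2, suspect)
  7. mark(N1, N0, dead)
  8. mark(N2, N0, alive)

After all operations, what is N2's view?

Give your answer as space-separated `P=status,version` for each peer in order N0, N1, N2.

Op 1: gossip N0<->N1 -> N0.N0=(alive,v0) N0.N1=(alive,v0) N0.N2=(alive,v0) | N1.N0=(alive,v0) N1.N1=(alive,v0) N1.N2=(alive,v0)
Op 2: gossip N2<->N0 -> N2.N0=(alive,v0) N2.N1=(alive,v0) N2.N2=(alive,v0) | N0.N0=(alive,v0) N0.N1=(alive,v0) N0.N2=(alive,v0)
Op 3: gossip N2<->N1 -> N2.N0=(alive,v0) N2.N1=(alive,v0) N2.N2=(alive,v0) | N1.N0=(alive,v0) N1.N1=(alive,v0) N1.N2=(alive,v0)
Op 4: N2 marks N1=dead -> (dead,v1)
Op 5: N2 marks N0=alive -> (alive,v1)
Op 6: N2 marks N2=suspect -> (suspect,v1)
Op 7: N1 marks N0=dead -> (dead,v1)
Op 8: N2 marks N0=alive -> (alive,v2)

Answer: N0=alive,2 N1=dead,1 N2=suspect,1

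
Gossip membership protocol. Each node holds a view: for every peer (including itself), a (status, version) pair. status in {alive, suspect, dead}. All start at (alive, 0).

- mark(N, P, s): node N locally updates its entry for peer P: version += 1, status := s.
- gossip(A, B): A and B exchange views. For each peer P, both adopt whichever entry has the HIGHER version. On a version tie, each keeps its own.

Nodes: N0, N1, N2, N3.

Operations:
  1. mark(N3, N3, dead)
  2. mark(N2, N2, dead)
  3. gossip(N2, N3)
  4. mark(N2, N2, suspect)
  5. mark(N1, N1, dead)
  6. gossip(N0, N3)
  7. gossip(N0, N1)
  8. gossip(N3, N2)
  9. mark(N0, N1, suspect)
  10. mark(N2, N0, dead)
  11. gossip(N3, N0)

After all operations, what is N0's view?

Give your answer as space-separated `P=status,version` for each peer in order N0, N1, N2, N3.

Answer: N0=alive,0 N1=suspect,2 N2=suspect,2 N3=dead,1

Derivation:
Op 1: N3 marks N3=dead -> (dead,v1)
Op 2: N2 marks N2=dead -> (dead,v1)
Op 3: gossip N2<->N3 -> N2.N0=(alive,v0) N2.N1=(alive,v0) N2.N2=(dead,v1) N2.N3=(dead,v1) | N3.N0=(alive,v0) N3.N1=(alive,v0) N3.N2=(dead,v1) N3.N3=(dead,v1)
Op 4: N2 marks N2=suspect -> (suspect,v2)
Op 5: N1 marks N1=dead -> (dead,v1)
Op 6: gossip N0<->N3 -> N0.N0=(alive,v0) N0.N1=(alive,v0) N0.N2=(dead,v1) N0.N3=(dead,v1) | N3.N0=(alive,v0) N3.N1=(alive,v0) N3.N2=(dead,v1) N3.N3=(dead,v1)
Op 7: gossip N0<->N1 -> N0.N0=(alive,v0) N0.N1=(dead,v1) N0.N2=(dead,v1) N0.N3=(dead,v1) | N1.N0=(alive,v0) N1.N1=(dead,v1) N1.N2=(dead,v1) N1.N3=(dead,v1)
Op 8: gossip N3<->N2 -> N3.N0=(alive,v0) N3.N1=(alive,v0) N3.N2=(suspect,v2) N3.N3=(dead,v1) | N2.N0=(alive,v0) N2.N1=(alive,v0) N2.N2=(suspect,v2) N2.N3=(dead,v1)
Op 9: N0 marks N1=suspect -> (suspect,v2)
Op 10: N2 marks N0=dead -> (dead,v1)
Op 11: gossip N3<->N0 -> N3.N0=(alive,v0) N3.N1=(suspect,v2) N3.N2=(suspect,v2) N3.N3=(dead,v1) | N0.N0=(alive,v0) N0.N1=(suspect,v2) N0.N2=(suspect,v2) N0.N3=(dead,v1)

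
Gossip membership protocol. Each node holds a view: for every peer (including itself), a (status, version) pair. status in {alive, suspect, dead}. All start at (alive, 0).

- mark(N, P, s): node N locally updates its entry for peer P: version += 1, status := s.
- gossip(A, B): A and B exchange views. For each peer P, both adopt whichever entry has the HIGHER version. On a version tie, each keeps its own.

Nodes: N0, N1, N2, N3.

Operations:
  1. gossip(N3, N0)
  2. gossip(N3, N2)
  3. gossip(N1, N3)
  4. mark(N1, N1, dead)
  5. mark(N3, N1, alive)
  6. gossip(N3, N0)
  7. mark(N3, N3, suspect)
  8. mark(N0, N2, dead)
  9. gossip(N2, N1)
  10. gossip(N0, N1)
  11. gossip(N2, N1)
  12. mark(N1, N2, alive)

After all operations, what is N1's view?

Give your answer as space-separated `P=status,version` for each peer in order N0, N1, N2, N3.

Op 1: gossip N3<->N0 -> N3.N0=(alive,v0) N3.N1=(alive,v0) N3.N2=(alive,v0) N3.N3=(alive,v0) | N0.N0=(alive,v0) N0.N1=(alive,v0) N0.N2=(alive,v0) N0.N3=(alive,v0)
Op 2: gossip N3<->N2 -> N3.N0=(alive,v0) N3.N1=(alive,v0) N3.N2=(alive,v0) N3.N3=(alive,v0) | N2.N0=(alive,v0) N2.N1=(alive,v0) N2.N2=(alive,v0) N2.N3=(alive,v0)
Op 3: gossip N1<->N3 -> N1.N0=(alive,v0) N1.N1=(alive,v0) N1.N2=(alive,v0) N1.N3=(alive,v0) | N3.N0=(alive,v0) N3.N1=(alive,v0) N3.N2=(alive,v0) N3.N3=(alive,v0)
Op 4: N1 marks N1=dead -> (dead,v1)
Op 5: N3 marks N1=alive -> (alive,v1)
Op 6: gossip N3<->N0 -> N3.N0=(alive,v0) N3.N1=(alive,v1) N3.N2=(alive,v0) N3.N3=(alive,v0) | N0.N0=(alive,v0) N0.N1=(alive,v1) N0.N2=(alive,v0) N0.N3=(alive,v0)
Op 7: N3 marks N3=suspect -> (suspect,v1)
Op 8: N0 marks N2=dead -> (dead,v1)
Op 9: gossip N2<->N1 -> N2.N0=(alive,v0) N2.N1=(dead,v1) N2.N2=(alive,v0) N2.N3=(alive,v0) | N1.N0=(alive,v0) N1.N1=(dead,v1) N1.N2=(alive,v0) N1.N3=(alive,v0)
Op 10: gossip N0<->N1 -> N0.N0=(alive,v0) N0.N1=(alive,v1) N0.N2=(dead,v1) N0.N3=(alive,v0) | N1.N0=(alive,v0) N1.N1=(dead,v1) N1.N2=(dead,v1) N1.N3=(alive,v0)
Op 11: gossip N2<->N1 -> N2.N0=(alive,v0) N2.N1=(dead,v1) N2.N2=(dead,v1) N2.N3=(alive,v0) | N1.N0=(alive,v0) N1.N1=(dead,v1) N1.N2=(dead,v1) N1.N3=(alive,v0)
Op 12: N1 marks N2=alive -> (alive,v2)

Answer: N0=alive,0 N1=dead,1 N2=alive,2 N3=alive,0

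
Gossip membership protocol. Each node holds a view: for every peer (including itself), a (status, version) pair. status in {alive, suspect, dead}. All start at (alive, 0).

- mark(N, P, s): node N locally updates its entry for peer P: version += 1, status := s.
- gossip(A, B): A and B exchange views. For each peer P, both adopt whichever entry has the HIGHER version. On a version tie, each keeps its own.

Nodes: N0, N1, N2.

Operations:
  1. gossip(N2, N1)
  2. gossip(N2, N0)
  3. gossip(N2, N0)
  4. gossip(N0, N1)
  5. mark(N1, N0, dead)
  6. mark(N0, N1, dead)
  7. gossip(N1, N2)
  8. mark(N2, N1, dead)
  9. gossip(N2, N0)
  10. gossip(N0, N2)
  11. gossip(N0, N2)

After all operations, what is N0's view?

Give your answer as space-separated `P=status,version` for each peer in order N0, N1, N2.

Op 1: gossip N2<->N1 -> N2.N0=(alive,v0) N2.N1=(alive,v0) N2.N2=(alive,v0) | N1.N0=(alive,v0) N1.N1=(alive,v0) N1.N2=(alive,v0)
Op 2: gossip N2<->N0 -> N2.N0=(alive,v0) N2.N1=(alive,v0) N2.N2=(alive,v0) | N0.N0=(alive,v0) N0.N1=(alive,v0) N0.N2=(alive,v0)
Op 3: gossip N2<->N0 -> N2.N0=(alive,v0) N2.N1=(alive,v0) N2.N2=(alive,v0) | N0.N0=(alive,v0) N0.N1=(alive,v0) N0.N2=(alive,v0)
Op 4: gossip N0<->N1 -> N0.N0=(alive,v0) N0.N1=(alive,v0) N0.N2=(alive,v0) | N1.N0=(alive,v0) N1.N1=(alive,v0) N1.N2=(alive,v0)
Op 5: N1 marks N0=dead -> (dead,v1)
Op 6: N0 marks N1=dead -> (dead,v1)
Op 7: gossip N1<->N2 -> N1.N0=(dead,v1) N1.N1=(alive,v0) N1.N2=(alive,v0) | N2.N0=(dead,v1) N2.N1=(alive,v0) N2.N2=(alive,v0)
Op 8: N2 marks N1=dead -> (dead,v1)
Op 9: gossip N2<->N0 -> N2.N0=(dead,v1) N2.N1=(dead,v1) N2.N2=(alive,v0) | N0.N0=(dead,v1) N0.N1=(dead,v1) N0.N2=(alive,v0)
Op 10: gossip N0<->N2 -> N0.N0=(dead,v1) N0.N1=(dead,v1) N0.N2=(alive,v0) | N2.N0=(dead,v1) N2.N1=(dead,v1) N2.N2=(alive,v0)
Op 11: gossip N0<->N2 -> N0.N0=(dead,v1) N0.N1=(dead,v1) N0.N2=(alive,v0) | N2.N0=(dead,v1) N2.N1=(dead,v1) N2.N2=(alive,v0)

Answer: N0=dead,1 N1=dead,1 N2=alive,0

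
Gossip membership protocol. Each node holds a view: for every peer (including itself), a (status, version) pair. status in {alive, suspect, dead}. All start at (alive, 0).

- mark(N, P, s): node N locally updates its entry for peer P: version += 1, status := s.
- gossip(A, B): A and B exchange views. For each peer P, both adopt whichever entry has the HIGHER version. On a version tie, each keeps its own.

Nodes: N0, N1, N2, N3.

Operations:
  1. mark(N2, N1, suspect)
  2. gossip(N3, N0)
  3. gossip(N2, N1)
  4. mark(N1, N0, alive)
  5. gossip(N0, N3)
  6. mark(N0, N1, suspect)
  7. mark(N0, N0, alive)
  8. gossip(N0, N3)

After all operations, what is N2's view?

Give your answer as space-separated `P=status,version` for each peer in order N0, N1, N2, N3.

Answer: N0=alive,0 N1=suspect,1 N2=alive,0 N3=alive,0

Derivation:
Op 1: N2 marks N1=suspect -> (suspect,v1)
Op 2: gossip N3<->N0 -> N3.N0=(alive,v0) N3.N1=(alive,v0) N3.N2=(alive,v0) N3.N3=(alive,v0) | N0.N0=(alive,v0) N0.N1=(alive,v0) N0.N2=(alive,v0) N0.N3=(alive,v0)
Op 3: gossip N2<->N1 -> N2.N0=(alive,v0) N2.N1=(suspect,v1) N2.N2=(alive,v0) N2.N3=(alive,v0) | N1.N0=(alive,v0) N1.N1=(suspect,v1) N1.N2=(alive,v0) N1.N3=(alive,v0)
Op 4: N1 marks N0=alive -> (alive,v1)
Op 5: gossip N0<->N3 -> N0.N0=(alive,v0) N0.N1=(alive,v0) N0.N2=(alive,v0) N0.N3=(alive,v0) | N3.N0=(alive,v0) N3.N1=(alive,v0) N3.N2=(alive,v0) N3.N3=(alive,v0)
Op 6: N0 marks N1=suspect -> (suspect,v1)
Op 7: N0 marks N0=alive -> (alive,v1)
Op 8: gossip N0<->N3 -> N0.N0=(alive,v1) N0.N1=(suspect,v1) N0.N2=(alive,v0) N0.N3=(alive,v0) | N3.N0=(alive,v1) N3.N1=(suspect,v1) N3.N2=(alive,v0) N3.N3=(alive,v0)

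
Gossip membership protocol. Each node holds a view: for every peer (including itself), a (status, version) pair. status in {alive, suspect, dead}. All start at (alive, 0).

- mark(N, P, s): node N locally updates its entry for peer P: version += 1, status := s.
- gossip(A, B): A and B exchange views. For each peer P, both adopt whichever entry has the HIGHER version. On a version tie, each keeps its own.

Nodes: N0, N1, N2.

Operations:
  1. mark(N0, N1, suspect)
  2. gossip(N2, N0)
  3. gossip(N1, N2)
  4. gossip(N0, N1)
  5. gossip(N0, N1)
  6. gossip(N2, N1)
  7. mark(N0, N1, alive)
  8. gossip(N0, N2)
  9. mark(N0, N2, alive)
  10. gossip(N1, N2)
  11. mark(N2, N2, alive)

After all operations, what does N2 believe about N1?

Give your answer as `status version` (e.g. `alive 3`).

Op 1: N0 marks N1=suspect -> (suspect,v1)
Op 2: gossip N2<->N0 -> N2.N0=(alive,v0) N2.N1=(suspect,v1) N2.N2=(alive,v0) | N0.N0=(alive,v0) N0.N1=(suspect,v1) N0.N2=(alive,v0)
Op 3: gossip N1<->N2 -> N1.N0=(alive,v0) N1.N1=(suspect,v1) N1.N2=(alive,v0) | N2.N0=(alive,v0) N2.N1=(suspect,v1) N2.N2=(alive,v0)
Op 4: gossip N0<->N1 -> N0.N0=(alive,v0) N0.N1=(suspect,v1) N0.N2=(alive,v0) | N1.N0=(alive,v0) N1.N1=(suspect,v1) N1.N2=(alive,v0)
Op 5: gossip N0<->N1 -> N0.N0=(alive,v0) N0.N1=(suspect,v1) N0.N2=(alive,v0) | N1.N0=(alive,v0) N1.N1=(suspect,v1) N1.N2=(alive,v0)
Op 6: gossip N2<->N1 -> N2.N0=(alive,v0) N2.N1=(suspect,v1) N2.N2=(alive,v0) | N1.N0=(alive,v0) N1.N1=(suspect,v1) N1.N2=(alive,v0)
Op 7: N0 marks N1=alive -> (alive,v2)
Op 8: gossip N0<->N2 -> N0.N0=(alive,v0) N0.N1=(alive,v2) N0.N2=(alive,v0) | N2.N0=(alive,v0) N2.N1=(alive,v2) N2.N2=(alive,v0)
Op 9: N0 marks N2=alive -> (alive,v1)
Op 10: gossip N1<->N2 -> N1.N0=(alive,v0) N1.N1=(alive,v2) N1.N2=(alive,v0) | N2.N0=(alive,v0) N2.N1=(alive,v2) N2.N2=(alive,v0)
Op 11: N2 marks N2=alive -> (alive,v1)

Answer: alive 2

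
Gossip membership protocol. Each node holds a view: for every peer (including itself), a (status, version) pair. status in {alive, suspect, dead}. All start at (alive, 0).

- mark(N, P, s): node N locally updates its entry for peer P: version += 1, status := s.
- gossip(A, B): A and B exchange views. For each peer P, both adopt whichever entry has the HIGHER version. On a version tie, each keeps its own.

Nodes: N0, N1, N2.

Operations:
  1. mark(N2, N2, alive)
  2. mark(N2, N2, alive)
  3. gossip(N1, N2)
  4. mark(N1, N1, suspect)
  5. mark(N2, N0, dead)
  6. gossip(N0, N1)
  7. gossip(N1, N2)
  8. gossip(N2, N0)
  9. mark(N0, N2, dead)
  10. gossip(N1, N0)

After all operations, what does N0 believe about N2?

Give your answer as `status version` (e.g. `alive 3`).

Op 1: N2 marks N2=alive -> (alive,v1)
Op 2: N2 marks N2=alive -> (alive,v2)
Op 3: gossip N1<->N2 -> N1.N0=(alive,v0) N1.N1=(alive,v0) N1.N2=(alive,v2) | N2.N0=(alive,v0) N2.N1=(alive,v0) N2.N2=(alive,v2)
Op 4: N1 marks N1=suspect -> (suspect,v1)
Op 5: N2 marks N0=dead -> (dead,v1)
Op 6: gossip N0<->N1 -> N0.N0=(alive,v0) N0.N1=(suspect,v1) N0.N2=(alive,v2) | N1.N0=(alive,v0) N1.N1=(suspect,v1) N1.N2=(alive,v2)
Op 7: gossip N1<->N2 -> N1.N0=(dead,v1) N1.N1=(suspect,v1) N1.N2=(alive,v2) | N2.N0=(dead,v1) N2.N1=(suspect,v1) N2.N2=(alive,v2)
Op 8: gossip N2<->N0 -> N2.N0=(dead,v1) N2.N1=(suspect,v1) N2.N2=(alive,v2) | N0.N0=(dead,v1) N0.N1=(suspect,v1) N0.N2=(alive,v2)
Op 9: N0 marks N2=dead -> (dead,v3)
Op 10: gossip N1<->N0 -> N1.N0=(dead,v1) N1.N1=(suspect,v1) N1.N2=(dead,v3) | N0.N0=(dead,v1) N0.N1=(suspect,v1) N0.N2=(dead,v3)

Answer: dead 3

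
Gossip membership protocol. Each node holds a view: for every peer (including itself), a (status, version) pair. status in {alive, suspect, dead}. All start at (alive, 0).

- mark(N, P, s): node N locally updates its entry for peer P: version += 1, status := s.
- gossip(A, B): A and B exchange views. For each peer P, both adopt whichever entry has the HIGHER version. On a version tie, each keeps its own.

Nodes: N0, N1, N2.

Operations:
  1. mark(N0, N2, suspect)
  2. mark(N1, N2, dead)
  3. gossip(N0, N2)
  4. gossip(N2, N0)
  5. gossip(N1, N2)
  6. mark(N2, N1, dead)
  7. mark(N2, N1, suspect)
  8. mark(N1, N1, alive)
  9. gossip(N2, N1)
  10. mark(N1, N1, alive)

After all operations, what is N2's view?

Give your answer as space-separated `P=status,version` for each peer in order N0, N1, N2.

Op 1: N0 marks N2=suspect -> (suspect,v1)
Op 2: N1 marks N2=dead -> (dead,v1)
Op 3: gossip N0<->N2 -> N0.N0=(alive,v0) N0.N1=(alive,v0) N0.N2=(suspect,v1) | N2.N0=(alive,v0) N2.N1=(alive,v0) N2.N2=(suspect,v1)
Op 4: gossip N2<->N0 -> N2.N0=(alive,v0) N2.N1=(alive,v0) N2.N2=(suspect,v1) | N0.N0=(alive,v0) N0.N1=(alive,v0) N0.N2=(suspect,v1)
Op 5: gossip N1<->N2 -> N1.N0=(alive,v0) N1.N1=(alive,v0) N1.N2=(dead,v1) | N2.N0=(alive,v0) N2.N1=(alive,v0) N2.N2=(suspect,v1)
Op 6: N2 marks N1=dead -> (dead,v1)
Op 7: N2 marks N1=suspect -> (suspect,v2)
Op 8: N1 marks N1=alive -> (alive,v1)
Op 9: gossip N2<->N1 -> N2.N0=(alive,v0) N2.N1=(suspect,v2) N2.N2=(suspect,v1) | N1.N0=(alive,v0) N1.N1=(suspect,v2) N1.N2=(dead,v1)
Op 10: N1 marks N1=alive -> (alive,v3)

Answer: N0=alive,0 N1=suspect,2 N2=suspect,1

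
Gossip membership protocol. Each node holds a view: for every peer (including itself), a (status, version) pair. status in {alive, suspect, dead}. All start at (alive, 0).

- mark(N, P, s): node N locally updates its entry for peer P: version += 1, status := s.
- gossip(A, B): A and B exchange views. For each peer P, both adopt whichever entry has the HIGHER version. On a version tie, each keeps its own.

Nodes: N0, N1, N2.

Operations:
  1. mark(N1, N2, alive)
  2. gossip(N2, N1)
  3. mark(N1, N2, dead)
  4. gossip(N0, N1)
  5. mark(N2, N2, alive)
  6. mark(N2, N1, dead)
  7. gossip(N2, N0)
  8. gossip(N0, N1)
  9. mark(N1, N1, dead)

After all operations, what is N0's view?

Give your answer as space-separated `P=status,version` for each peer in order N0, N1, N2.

Op 1: N1 marks N2=alive -> (alive,v1)
Op 2: gossip N2<->N1 -> N2.N0=(alive,v0) N2.N1=(alive,v0) N2.N2=(alive,v1) | N1.N0=(alive,v0) N1.N1=(alive,v0) N1.N2=(alive,v1)
Op 3: N1 marks N2=dead -> (dead,v2)
Op 4: gossip N0<->N1 -> N0.N0=(alive,v0) N0.N1=(alive,v0) N0.N2=(dead,v2) | N1.N0=(alive,v0) N1.N1=(alive,v0) N1.N2=(dead,v2)
Op 5: N2 marks N2=alive -> (alive,v2)
Op 6: N2 marks N1=dead -> (dead,v1)
Op 7: gossip N2<->N0 -> N2.N0=(alive,v0) N2.N1=(dead,v1) N2.N2=(alive,v2) | N0.N0=(alive,v0) N0.N1=(dead,v1) N0.N2=(dead,v2)
Op 8: gossip N0<->N1 -> N0.N0=(alive,v0) N0.N1=(dead,v1) N0.N2=(dead,v2) | N1.N0=(alive,v0) N1.N1=(dead,v1) N1.N2=(dead,v2)
Op 9: N1 marks N1=dead -> (dead,v2)

Answer: N0=alive,0 N1=dead,1 N2=dead,2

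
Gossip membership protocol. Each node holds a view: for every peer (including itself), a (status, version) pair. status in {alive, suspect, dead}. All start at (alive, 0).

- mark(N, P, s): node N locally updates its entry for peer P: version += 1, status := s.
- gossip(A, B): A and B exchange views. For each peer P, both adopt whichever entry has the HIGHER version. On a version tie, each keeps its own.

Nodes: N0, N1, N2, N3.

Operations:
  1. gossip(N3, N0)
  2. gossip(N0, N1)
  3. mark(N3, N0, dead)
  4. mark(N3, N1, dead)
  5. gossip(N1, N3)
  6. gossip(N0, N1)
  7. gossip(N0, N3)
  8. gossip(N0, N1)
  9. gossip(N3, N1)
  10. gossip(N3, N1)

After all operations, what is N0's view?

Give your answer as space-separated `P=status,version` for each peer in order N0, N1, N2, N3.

Answer: N0=dead,1 N1=dead,1 N2=alive,0 N3=alive,0

Derivation:
Op 1: gossip N3<->N0 -> N3.N0=(alive,v0) N3.N1=(alive,v0) N3.N2=(alive,v0) N3.N3=(alive,v0) | N0.N0=(alive,v0) N0.N1=(alive,v0) N0.N2=(alive,v0) N0.N3=(alive,v0)
Op 2: gossip N0<->N1 -> N0.N0=(alive,v0) N0.N1=(alive,v0) N0.N2=(alive,v0) N0.N3=(alive,v0) | N1.N0=(alive,v0) N1.N1=(alive,v0) N1.N2=(alive,v0) N1.N3=(alive,v0)
Op 3: N3 marks N0=dead -> (dead,v1)
Op 4: N3 marks N1=dead -> (dead,v1)
Op 5: gossip N1<->N3 -> N1.N0=(dead,v1) N1.N1=(dead,v1) N1.N2=(alive,v0) N1.N3=(alive,v0) | N3.N0=(dead,v1) N3.N1=(dead,v1) N3.N2=(alive,v0) N3.N3=(alive,v0)
Op 6: gossip N0<->N1 -> N0.N0=(dead,v1) N0.N1=(dead,v1) N0.N2=(alive,v0) N0.N3=(alive,v0) | N1.N0=(dead,v1) N1.N1=(dead,v1) N1.N2=(alive,v0) N1.N3=(alive,v0)
Op 7: gossip N0<->N3 -> N0.N0=(dead,v1) N0.N1=(dead,v1) N0.N2=(alive,v0) N0.N3=(alive,v0) | N3.N0=(dead,v1) N3.N1=(dead,v1) N3.N2=(alive,v0) N3.N3=(alive,v0)
Op 8: gossip N0<->N1 -> N0.N0=(dead,v1) N0.N1=(dead,v1) N0.N2=(alive,v0) N0.N3=(alive,v0) | N1.N0=(dead,v1) N1.N1=(dead,v1) N1.N2=(alive,v0) N1.N3=(alive,v0)
Op 9: gossip N3<->N1 -> N3.N0=(dead,v1) N3.N1=(dead,v1) N3.N2=(alive,v0) N3.N3=(alive,v0) | N1.N0=(dead,v1) N1.N1=(dead,v1) N1.N2=(alive,v0) N1.N3=(alive,v0)
Op 10: gossip N3<->N1 -> N3.N0=(dead,v1) N3.N1=(dead,v1) N3.N2=(alive,v0) N3.N3=(alive,v0) | N1.N0=(dead,v1) N1.N1=(dead,v1) N1.N2=(alive,v0) N1.N3=(alive,v0)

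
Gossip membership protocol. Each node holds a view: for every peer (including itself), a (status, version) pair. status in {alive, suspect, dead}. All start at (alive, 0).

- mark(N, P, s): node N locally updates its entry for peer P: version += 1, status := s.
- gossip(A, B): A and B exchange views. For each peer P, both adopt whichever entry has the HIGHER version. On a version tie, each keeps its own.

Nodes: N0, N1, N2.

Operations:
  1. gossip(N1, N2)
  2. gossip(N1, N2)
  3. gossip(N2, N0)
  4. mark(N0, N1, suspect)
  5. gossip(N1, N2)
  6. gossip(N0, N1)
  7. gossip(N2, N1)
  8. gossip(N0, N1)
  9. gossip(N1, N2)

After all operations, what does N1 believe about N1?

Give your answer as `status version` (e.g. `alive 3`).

Op 1: gossip N1<->N2 -> N1.N0=(alive,v0) N1.N1=(alive,v0) N1.N2=(alive,v0) | N2.N0=(alive,v0) N2.N1=(alive,v0) N2.N2=(alive,v0)
Op 2: gossip N1<->N2 -> N1.N0=(alive,v0) N1.N1=(alive,v0) N1.N2=(alive,v0) | N2.N0=(alive,v0) N2.N1=(alive,v0) N2.N2=(alive,v0)
Op 3: gossip N2<->N0 -> N2.N0=(alive,v0) N2.N1=(alive,v0) N2.N2=(alive,v0) | N0.N0=(alive,v0) N0.N1=(alive,v0) N0.N2=(alive,v0)
Op 4: N0 marks N1=suspect -> (suspect,v1)
Op 5: gossip N1<->N2 -> N1.N0=(alive,v0) N1.N1=(alive,v0) N1.N2=(alive,v0) | N2.N0=(alive,v0) N2.N1=(alive,v0) N2.N2=(alive,v0)
Op 6: gossip N0<->N1 -> N0.N0=(alive,v0) N0.N1=(suspect,v1) N0.N2=(alive,v0) | N1.N0=(alive,v0) N1.N1=(suspect,v1) N1.N2=(alive,v0)
Op 7: gossip N2<->N1 -> N2.N0=(alive,v0) N2.N1=(suspect,v1) N2.N2=(alive,v0) | N1.N0=(alive,v0) N1.N1=(suspect,v1) N1.N2=(alive,v0)
Op 8: gossip N0<->N1 -> N0.N0=(alive,v0) N0.N1=(suspect,v1) N0.N2=(alive,v0) | N1.N0=(alive,v0) N1.N1=(suspect,v1) N1.N2=(alive,v0)
Op 9: gossip N1<->N2 -> N1.N0=(alive,v0) N1.N1=(suspect,v1) N1.N2=(alive,v0) | N2.N0=(alive,v0) N2.N1=(suspect,v1) N2.N2=(alive,v0)

Answer: suspect 1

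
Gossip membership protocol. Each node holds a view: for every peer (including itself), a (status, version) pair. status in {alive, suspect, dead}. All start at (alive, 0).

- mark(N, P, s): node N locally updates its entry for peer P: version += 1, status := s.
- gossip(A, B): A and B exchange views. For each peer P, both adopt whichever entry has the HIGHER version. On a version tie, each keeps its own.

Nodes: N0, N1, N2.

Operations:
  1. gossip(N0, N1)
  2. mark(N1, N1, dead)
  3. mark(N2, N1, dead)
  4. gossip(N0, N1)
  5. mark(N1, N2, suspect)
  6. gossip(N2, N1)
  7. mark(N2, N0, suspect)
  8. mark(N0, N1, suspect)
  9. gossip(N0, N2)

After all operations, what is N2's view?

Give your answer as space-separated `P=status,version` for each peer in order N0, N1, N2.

Op 1: gossip N0<->N1 -> N0.N0=(alive,v0) N0.N1=(alive,v0) N0.N2=(alive,v0) | N1.N0=(alive,v0) N1.N1=(alive,v0) N1.N2=(alive,v0)
Op 2: N1 marks N1=dead -> (dead,v1)
Op 3: N2 marks N1=dead -> (dead,v1)
Op 4: gossip N0<->N1 -> N0.N0=(alive,v0) N0.N1=(dead,v1) N0.N2=(alive,v0) | N1.N0=(alive,v0) N1.N1=(dead,v1) N1.N2=(alive,v0)
Op 5: N1 marks N2=suspect -> (suspect,v1)
Op 6: gossip N2<->N1 -> N2.N0=(alive,v0) N2.N1=(dead,v1) N2.N2=(suspect,v1) | N1.N0=(alive,v0) N1.N1=(dead,v1) N1.N2=(suspect,v1)
Op 7: N2 marks N0=suspect -> (suspect,v1)
Op 8: N0 marks N1=suspect -> (suspect,v2)
Op 9: gossip N0<->N2 -> N0.N0=(suspect,v1) N0.N1=(suspect,v2) N0.N2=(suspect,v1) | N2.N0=(suspect,v1) N2.N1=(suspect,v2) N2.N2=(suspect,v1)

Answer: N0=suspect,1 N1=suspect,2 N2=suspect,1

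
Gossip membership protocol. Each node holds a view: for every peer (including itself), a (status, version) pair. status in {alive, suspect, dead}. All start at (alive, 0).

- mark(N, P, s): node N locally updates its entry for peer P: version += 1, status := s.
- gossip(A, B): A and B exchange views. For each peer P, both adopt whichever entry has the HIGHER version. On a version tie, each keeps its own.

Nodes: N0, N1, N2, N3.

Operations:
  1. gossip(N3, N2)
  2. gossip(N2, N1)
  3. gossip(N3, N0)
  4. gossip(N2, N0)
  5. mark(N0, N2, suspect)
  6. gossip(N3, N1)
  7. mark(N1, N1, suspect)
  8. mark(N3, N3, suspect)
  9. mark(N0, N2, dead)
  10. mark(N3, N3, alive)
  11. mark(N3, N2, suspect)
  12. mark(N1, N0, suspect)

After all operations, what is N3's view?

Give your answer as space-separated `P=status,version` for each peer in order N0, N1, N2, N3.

Answer: N0=alive,0 N1=alive,0 N2=suspect,1 N3=alive,2

Derivation:
Op 1: gossip N3<->N2 -> N3.N0=(alive,v0) N3.N1=(alive,v0) N3.N2=(alive,v0) N3.N3=(alive,v0) | N2.N0=(alive,v0) N2.N1=(alive,v0) N2.N2=(alive,v0) N2.N3=(alive,v0)
Op 2: gossip N2<->N1 -> N2.N0=(alive,v0) N2.N1=(alive,v0) N2.N2=(alive,v0) N2.N3=(alive,v0) | N1.N0=(alive,v0) N1.N1=(alive,v0) N1.N2=(alive,v0) N1.N3=(alive,v0)
Op 3: gossip N3<->N0 -> N3.N0=(alive,v0) N3.N1=(alive,v0) N3.N2=(alive,v0) N3.N3=(alive,v0) | N0.N0=(alive,v0) N0.N1=(alive,v0) N0.N2=(alive,v0) N0.N3=(alive,v0)
Op 4: gossip N2<->N0 -> N2.N0=(alive,v0) N2.N1=(alive,v0) N2.N2=(alive,v0) N2.N3=(alive,v0) | N0.N0=(alive,v0) N0.N1=(alive,v0) N0.N2=(alive,v0) N0.N3=(alive,v0)
Op 5: N0 marks N2=suspect -> (suspect,v1)
Op 6: gossip N3<->N1 -> N3.N0=(alive,v0) N3.N1=(alive,v0) N3.N2=(alive,v0) N3.N3=(alive,v0) | N1.N0=(alive,v0) N1.N1=(alive,v0) N1.N2=(alive,v0) N1.N3=(alive,v0)
Op 7: N1 marks N1=suspect -> (suspect,v1)
Op 8: N3 marks N3=suspect -> (suspect,v1)
Op 9: N0 marks N2=dead -> (dead,v2)
Op 10: N3 marks N3=alive -> (alive,v2)
Op 11: N3 marks N2=suspect -> (suspect,v1)
Op 12: N1 marks N0=suspect -> (suspect,v1)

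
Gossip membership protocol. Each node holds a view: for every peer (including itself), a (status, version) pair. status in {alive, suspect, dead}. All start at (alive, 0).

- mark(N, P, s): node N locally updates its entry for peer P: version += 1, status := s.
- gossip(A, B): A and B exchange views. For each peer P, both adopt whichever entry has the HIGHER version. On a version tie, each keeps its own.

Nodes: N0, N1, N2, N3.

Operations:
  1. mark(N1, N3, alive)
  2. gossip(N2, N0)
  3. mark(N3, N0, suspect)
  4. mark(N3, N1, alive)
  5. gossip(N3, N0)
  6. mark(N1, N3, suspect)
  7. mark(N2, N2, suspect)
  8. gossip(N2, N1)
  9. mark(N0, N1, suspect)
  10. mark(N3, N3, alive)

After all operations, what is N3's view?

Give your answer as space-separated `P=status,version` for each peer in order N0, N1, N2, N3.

Answer: N0=suspect,1 N1=alive,1 N2=alive,0 N3=alive,1

Derivation:
Op 1: N1 marks N3=alive -> (alive,v1)
Op 2: gossip N2<->N0 -> N2.N0=(alive,v0) N2.N1=(alive,v0) N2.N2=(alive,v0) N2.N3=(alive,v0) | N0.N0=(alive,v0) N0.N1=(alive,v0) N0.N2=(alive,v0) N0.N3=(alive,v0)
Op 3: N3 marks N0=suspect -> (suspect,v1)
Op 4: N3 marks N1=alive -> (alive,v1)
Op 5: gossip N3<->N0 -> N3.N0=(suspect,v1) N3.N1=(alive,v1) N3.N2=(alive,v0) N3.N3=(alive,v0) | N0.N0=(suspect,v1) N0.N1=(alive,v1) N0.N2=(alive,v0) N0.N3=(alive,v0)
Op 6: N1 marks N3=suspect -> (suspect,v2)
Op 7: N2 marks N2=suspect -> (suspect,v1)
Op 8: gossip N2<->N1 -> N2.N0=(alive,v0) N2.N1=(alive,v0) N2.N2=(suspect,v1) N2.N3=(suspect,v2) | N1.N0=(alive,v0) N1.N1=(alive,v0) N1.N2=(suspect,v1) N1.N3=(suspect,v2)
Op 9: N0 marks N1=suspect -> (suspect,v2)
Op 10: N3 marks N3=alive -> (alive,v1)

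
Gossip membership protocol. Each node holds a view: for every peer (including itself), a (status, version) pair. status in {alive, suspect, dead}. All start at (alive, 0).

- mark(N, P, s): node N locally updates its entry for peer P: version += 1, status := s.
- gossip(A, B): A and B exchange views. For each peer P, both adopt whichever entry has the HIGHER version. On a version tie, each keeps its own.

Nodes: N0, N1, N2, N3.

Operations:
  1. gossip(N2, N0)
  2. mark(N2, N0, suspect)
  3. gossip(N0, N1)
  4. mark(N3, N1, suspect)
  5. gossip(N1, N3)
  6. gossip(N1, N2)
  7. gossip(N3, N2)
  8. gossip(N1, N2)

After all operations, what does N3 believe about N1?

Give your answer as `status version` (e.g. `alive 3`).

Answer: suspect 1

Derivation:
Op 1: gossip N2<->N0 -> N2.N0=(alive,v0) N2.N1=(alive,v0) N2.N2=(alive,v0) N2.N3=(alive,v0) | N0.N0=(alive,v0) N0.N1=(alive,v0) N0.N2=(alive,v0) N0.N3=(alive,v0)
Op 2: N2 marks N0=suspect -> (suspect,v1)
Op 3: gossip N0<->N1 -> N0.N0=(alive,v0) N0.N1=(alive,v0) N0.N2=(alive,v0) N0.N3=(alive,v0) | N1.N0=(alive,v0) N1.N1=(alive,v0) N1.N2=(alive,v0) N1.N3=(alive,v0)
Op 4: N3 marks N1=suspect -> (suspect,v1)
Op 5: gossip N1<->N3 -> N1.N0=(alive,v0) N1.N1=(suspect,v1) N1.N2=(alive,v0) N1.N3=(alive,v0) | N3.N0=(alive,v0) N3.N1=(suspect,v1) N3.N2=(alive,v0) N3.N3=(alive,v0)
Op 6: gossip N1<->N2 -> N1.N0=(suspect,v1) N1.N1=(suspect,v1) N1.N2=(alive,v0) N1.N3=(alive,v0) | N2.N0=(suspect,v1) N2.N1=(suspect,v1) N2.N2=(alive,v0) N2.N3=(alive,v0)
Op 7: gossip N3<->N2 -> N3.N0=(suspect,v1) N3.N1=(suspect,v1) N3.N2=(alive,v0) N3.N3=(alive,v0) | N2.N0=(suspect,v1) N2.N1=(suspect,v1) N2.N2=(alive,v0) N2.N3=(alive,v0)
Op 8: gossip N1<->N2 -> N1.N0=(suspect,v1) N1.N1=(suspect,v1) N1.N2=(alive,v0) N1.N3=(alive,v0) | N2.N0=(suspect,v1) N2.N1=(suspect,v1) N2.N2=(alive,v0) N2.N3=(alive,v0)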